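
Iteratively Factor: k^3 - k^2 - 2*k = (k - 2)*(k^2 + k) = (k - 2)*(k + 1)*(k)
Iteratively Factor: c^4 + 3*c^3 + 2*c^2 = (c)*(c^3 + 3*c^2 + 2*c) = c^2*(c^2 + 3*c + 2) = c^2*(c + 1)*(c + 2)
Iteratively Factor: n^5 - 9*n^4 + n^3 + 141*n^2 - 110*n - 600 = (n - 4)*(n^4 - 5*n^3 - 19*n^2 + 65*n + 150) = (n - 5)*(n - 4)*(n^3 - 19*n - 30) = (n - 5)*(n - 4)*(n + 2)*(n^2 - 2*n - 15) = (n - 5)*(n - 4)*(n + 2)*(n + 3)*(n - 5)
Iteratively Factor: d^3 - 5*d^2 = (d)*(d^2 - 5*d) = d^2*(d - 5)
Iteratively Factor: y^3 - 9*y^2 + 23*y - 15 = (y - 3)*(y^2 - 6*y + 5) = (y - 3)*(y - 1)*(y - 5)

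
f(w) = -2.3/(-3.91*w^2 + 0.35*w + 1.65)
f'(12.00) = -0.00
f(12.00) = 0.00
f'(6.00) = -0.01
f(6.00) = 0.02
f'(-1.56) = 0.41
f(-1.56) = 0.27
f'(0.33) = -2.86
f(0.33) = -1.72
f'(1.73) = -0.34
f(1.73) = 0.24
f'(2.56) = -0.08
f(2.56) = 0.10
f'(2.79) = -0.06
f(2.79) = 0.08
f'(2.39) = -0.11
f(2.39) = 0.12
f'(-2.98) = 0.05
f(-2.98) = 0.07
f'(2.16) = -0.15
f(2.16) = 0.15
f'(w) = -2.3*(7.82*w - 0.35)/(-3.91*w^2 + 0.35*w + 1.65)^2 = (0.805 - 17.986*w)/(-3.91*w^2 + 0.35*w + 1.65)^2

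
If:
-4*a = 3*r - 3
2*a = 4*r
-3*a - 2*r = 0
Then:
No Solution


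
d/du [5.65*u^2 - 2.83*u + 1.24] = 11.3*u - 2.83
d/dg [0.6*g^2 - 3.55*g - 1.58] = 1.2*g - 3.55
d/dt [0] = 0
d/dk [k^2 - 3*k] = 2*k - 3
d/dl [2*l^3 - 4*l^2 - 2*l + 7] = 6*l^2 - 8*l - 2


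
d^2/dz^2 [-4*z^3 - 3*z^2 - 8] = -24*z - 6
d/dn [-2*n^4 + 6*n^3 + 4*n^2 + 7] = 2*n*(-4*n^2 + 9*n + 4)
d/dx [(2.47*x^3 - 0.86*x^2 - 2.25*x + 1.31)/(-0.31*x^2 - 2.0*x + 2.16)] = (-0.7657*x^4 - 9.88*x^3 + 17.0281*x^2 - 2.903*x - 2.24)/(0.0961*x^4 + 1.24*x^3 + 2.6608*x^2 - 8.64*x + 4.6656)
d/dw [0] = 0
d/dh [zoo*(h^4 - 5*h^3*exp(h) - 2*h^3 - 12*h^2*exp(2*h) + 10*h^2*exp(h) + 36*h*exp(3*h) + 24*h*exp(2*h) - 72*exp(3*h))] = zoo*(h^3*exp(h) + h^3 + h^2*exp(2*h) + h^2*exp(h) + h^2 + h*exp(3*h) + h*exp(2*h) + h*exp(h) + exp(3*h) + exp(2*h))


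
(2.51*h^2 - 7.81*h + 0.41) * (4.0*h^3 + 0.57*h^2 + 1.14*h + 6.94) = 10.04*h^5 - 29.8093*h^4 + 0.0496999999999996*h^3 + 8.7497*h^2 - 53.734*h + 2.8454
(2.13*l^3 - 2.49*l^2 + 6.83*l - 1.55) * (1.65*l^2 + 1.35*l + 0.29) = 3.5145*l^5 - 1.233*l^4 + 8.5257*l^3 + 5.9409*l^2 - 0.1118*l - 0.4495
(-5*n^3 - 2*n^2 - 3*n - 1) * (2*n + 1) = -10*n^4 - 9*n^3 - 8*n^2 - 5*n - 1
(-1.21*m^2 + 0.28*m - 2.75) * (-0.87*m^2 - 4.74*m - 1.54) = 1.0527*m^4 + 5.4918*m^3 + 2.9287*m^2 + 12.6038*m + 4.235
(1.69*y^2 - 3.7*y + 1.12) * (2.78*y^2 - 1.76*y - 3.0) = 4.6982*y^4 - 13.2604*y^3 + 4.5556*y^2 + 9.1288*y - 3.36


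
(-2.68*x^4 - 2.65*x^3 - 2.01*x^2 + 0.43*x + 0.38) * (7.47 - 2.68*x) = 7.1824*x^5 - 12.9176*x^4 - 14.4087*x^3 - 16.1671*x^2 + 2.1937*x + 2.8386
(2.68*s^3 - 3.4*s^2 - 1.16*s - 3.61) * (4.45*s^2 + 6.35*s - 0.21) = 11.926*s^5 + 1.888*s^4 - 27.3148*s^3 - 22.7165*s^2 - 22.6799*s + 0.7581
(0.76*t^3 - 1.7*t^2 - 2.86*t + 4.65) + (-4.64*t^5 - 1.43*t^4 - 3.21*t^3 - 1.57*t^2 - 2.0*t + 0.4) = -4.64*t^5 - 1.43*t^4 - 2.45*t^3 - 3.27*t^2 - 4.86*t + 5.05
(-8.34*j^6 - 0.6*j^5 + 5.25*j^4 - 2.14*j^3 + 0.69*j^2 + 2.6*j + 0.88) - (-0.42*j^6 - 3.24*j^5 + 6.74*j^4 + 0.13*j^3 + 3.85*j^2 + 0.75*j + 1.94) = -7.92*j^6 + 2.64*j^5 - 1.49*j^4 - 2.27*j^3 - 3.16*j^2 + 1.85*j - 1.06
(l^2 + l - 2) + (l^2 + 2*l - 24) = 2*l^2 + 3*l - 26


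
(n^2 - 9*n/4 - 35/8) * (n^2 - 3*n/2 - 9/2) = n^4 - 15*n^3/4 - 11*n^2/2 + 267*n/16 + 315/16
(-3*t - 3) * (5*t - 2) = -15*t^2 - 9*t + 6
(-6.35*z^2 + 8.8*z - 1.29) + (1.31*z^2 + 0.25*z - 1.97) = -5.04*z^2 + 9.05*z - 3.26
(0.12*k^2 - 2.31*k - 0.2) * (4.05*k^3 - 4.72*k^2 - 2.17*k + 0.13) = 0.486*k^5 - 9.9219*k^4 + 9.8328*k^3 + 5.9723*k^2 + 0.1337*k - 0.026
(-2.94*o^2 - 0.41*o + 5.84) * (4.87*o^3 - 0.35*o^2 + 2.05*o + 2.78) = -14.3178*o^5 - 0.9677*o^4 + 22.5573*o^3 - 11.0577*o^2 + 10.8322*o + 16.2352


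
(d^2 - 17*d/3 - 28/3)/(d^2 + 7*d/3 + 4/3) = (d - 7)/(d + 1)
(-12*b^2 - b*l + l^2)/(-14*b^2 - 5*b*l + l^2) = (12*b^2 + b*l - l^2)/(14*b^2 + 5*b*l - l^2)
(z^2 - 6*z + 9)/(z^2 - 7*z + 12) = (z - 3)/(z - 4)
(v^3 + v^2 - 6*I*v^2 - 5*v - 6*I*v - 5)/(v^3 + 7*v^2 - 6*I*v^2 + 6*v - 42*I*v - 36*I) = (v^2 - 6*I*v - 5)/(v^2 + 6*v*(1 - I) - 36*I)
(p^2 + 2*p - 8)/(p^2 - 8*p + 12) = (p + 4)/(p - 6)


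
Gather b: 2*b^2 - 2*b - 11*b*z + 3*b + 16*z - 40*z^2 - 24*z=2*b^2 + b*(1 - 11*z) - 40*z^2 - 8*z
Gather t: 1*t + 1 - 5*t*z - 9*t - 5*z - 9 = t*(-5*z - 8) - 5*z - 8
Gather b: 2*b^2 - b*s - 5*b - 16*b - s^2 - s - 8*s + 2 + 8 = 2*b^2 + b*(-s - 21) - s^2 - 9*s + 10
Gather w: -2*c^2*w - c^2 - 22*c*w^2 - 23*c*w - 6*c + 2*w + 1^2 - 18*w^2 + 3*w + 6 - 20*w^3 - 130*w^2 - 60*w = -c^2 - 6*c - 20*w^3 + w^2*(-22*c - 148) + w*(-2*c^2 - 23*c - 55) + 7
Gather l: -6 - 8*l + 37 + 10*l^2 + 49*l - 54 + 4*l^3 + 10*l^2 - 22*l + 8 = 4*l^3 + 20*l^2 + 19*l - 15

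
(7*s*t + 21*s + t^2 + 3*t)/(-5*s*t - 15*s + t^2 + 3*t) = (-7*s - t)/(5*s - t)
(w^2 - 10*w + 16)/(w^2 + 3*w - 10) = (w - 8)/(w + 5)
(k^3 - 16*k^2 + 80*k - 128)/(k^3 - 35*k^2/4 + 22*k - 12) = 4*(k - 8)/(4*k - 3)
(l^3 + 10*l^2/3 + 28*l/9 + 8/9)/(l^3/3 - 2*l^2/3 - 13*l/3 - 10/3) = (9*l^2 + 12*l + 4)/(3*(l^2 - 4*l - 5))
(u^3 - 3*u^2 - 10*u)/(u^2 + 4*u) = (u^2 - 3*u - 10)/(u + 4)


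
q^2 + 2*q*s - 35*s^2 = (q - 5*s)*(q + 7*s)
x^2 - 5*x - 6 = (x - 6)*(x + 1)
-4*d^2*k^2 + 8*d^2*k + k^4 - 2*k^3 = k*(-2*d + k)*(2*d + k)*(k - 2)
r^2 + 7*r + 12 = (r + 3)*(r + 4)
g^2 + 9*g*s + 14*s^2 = (g + 2*s)*(g + 7*s)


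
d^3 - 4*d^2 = d^2*(d - 4)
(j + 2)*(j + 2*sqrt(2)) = j^2 + 2*j + 2*sqrt(2)*j + 4*sqrt(2)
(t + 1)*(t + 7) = t^2 + 8*t + 7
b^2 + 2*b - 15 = (b - 3)*(b + 5)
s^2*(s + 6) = s^3 + 6*s^2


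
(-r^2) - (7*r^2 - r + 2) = -8*r^2 + r - 2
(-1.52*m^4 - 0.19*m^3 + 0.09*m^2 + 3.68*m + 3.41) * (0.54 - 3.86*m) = 5.8672*m^5 - 0.0874000000000001*m^4 - 0.45*m^3 - 14.1562*m^2 - 11.1754*m + 1.8414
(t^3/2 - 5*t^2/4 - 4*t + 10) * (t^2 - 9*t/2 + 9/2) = t^5/2 - 7*t^4/2 + 31*t^3/8 + 179*t^2/8 - 63*t + 45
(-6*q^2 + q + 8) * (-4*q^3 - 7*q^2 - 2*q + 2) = 24*q^5 + 38*q^4 - 27*q^3 - 70*q^2 - 14*q + 16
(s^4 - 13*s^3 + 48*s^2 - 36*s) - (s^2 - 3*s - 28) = s^4 - 13*s^3 + 47*s^2 - 33*s + 28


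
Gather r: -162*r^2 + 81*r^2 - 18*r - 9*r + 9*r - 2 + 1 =-81*r^2 - 18*r - 1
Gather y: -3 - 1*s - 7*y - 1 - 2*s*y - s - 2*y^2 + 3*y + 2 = -2*s - 2*y^2 + y*(-2*s - 4) - 2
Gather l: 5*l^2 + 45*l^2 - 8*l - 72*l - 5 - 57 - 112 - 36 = 50*l^2 - 80*l - 210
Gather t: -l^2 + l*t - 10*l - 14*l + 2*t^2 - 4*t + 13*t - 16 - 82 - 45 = -l^2 - 24*l + 2*t^2 + t*(l + 9) - 143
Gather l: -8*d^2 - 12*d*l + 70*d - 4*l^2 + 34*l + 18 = -8*d^2 + 70*d - 4*l^2 + l*(34 - 12*d) + 18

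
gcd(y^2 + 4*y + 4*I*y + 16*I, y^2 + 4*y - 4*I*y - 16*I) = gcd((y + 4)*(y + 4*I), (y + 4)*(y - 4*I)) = y + 4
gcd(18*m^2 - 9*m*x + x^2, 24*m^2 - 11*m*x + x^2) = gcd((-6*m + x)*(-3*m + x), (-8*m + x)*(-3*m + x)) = -3*m + x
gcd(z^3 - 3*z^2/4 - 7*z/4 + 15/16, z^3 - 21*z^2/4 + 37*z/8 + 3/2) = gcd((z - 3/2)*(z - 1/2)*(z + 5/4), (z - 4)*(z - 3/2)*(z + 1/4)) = z - 3/2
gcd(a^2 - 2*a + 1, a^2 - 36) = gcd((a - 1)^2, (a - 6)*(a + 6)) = 1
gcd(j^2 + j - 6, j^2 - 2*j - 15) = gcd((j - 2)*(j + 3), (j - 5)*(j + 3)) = j + 3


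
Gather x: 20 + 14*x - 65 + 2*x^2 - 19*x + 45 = 2*x^2 - 5*x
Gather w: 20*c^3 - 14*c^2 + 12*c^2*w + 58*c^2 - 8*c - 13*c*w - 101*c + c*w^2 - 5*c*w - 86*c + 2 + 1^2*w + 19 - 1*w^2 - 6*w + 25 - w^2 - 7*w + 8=20*c^3 + 44*c^2 - 195*c + w^2*(c - 2) + w*(12*c^2 - 18*c - 12) + 54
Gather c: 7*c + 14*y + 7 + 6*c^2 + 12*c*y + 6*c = 6*c^2 + c*(12*y + 13) + 14*y + 7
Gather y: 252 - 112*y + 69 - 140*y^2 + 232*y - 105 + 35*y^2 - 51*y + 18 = -105*y^2 + 69*y + 234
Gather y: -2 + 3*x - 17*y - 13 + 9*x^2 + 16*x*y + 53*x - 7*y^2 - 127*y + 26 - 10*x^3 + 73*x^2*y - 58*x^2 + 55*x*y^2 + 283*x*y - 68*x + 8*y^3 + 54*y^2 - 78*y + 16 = -10*x^3 - 49*x^2 - 12*x + 8*y^3 + y^2*(55*x + 47) + y*(73*x^2 + 299*x - 222) + 27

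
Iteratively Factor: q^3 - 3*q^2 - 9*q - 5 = (q - 5)*(q^2 + 2*q + 1) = (q - 5)*(q + 1)*(q + 1)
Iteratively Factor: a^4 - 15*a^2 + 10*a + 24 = (a - 3)*(a^3 + 3*a^2 - 6*a - 8) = (a - 3)*(a - 2)*(a^2 + 5*a + 4) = (a - 3)*(a - 2)*(a + 4)*(a + 1)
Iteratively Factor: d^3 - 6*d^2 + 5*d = (d)*(d^2 - 6*d + 5) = d*(d - 5)*(d - 1)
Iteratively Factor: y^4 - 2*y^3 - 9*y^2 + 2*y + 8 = (y + 2)*(y^3 - 4*y^2 - y + 4) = (y - 1)*(y + 2)*(y^2 - 3*y - 4) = (y - 4)*(y - 1)*(y + 2)*(y + 1)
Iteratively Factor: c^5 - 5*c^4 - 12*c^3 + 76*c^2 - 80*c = (c - 5)*(c^4 - 12*c^2 + 16*c) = (c - 5)*(c + 4)*(c^3 - 4*c^2 + 4*c) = (c - 5)*(c - 2)*(c + 4)*(c^2 - 2*c) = (c - 5)*(c - 2)^2*(c + 4)*(c)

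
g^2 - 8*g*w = g*(g - 8*w)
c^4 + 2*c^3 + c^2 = c^2*(c + 1)^2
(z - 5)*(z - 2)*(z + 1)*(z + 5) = z^4 - z^3 - 27*z^2 + 25*z + 50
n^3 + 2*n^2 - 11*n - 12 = (n - 3)*(n + 1)*(n + 4)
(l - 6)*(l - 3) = l^2 - 9*l + 18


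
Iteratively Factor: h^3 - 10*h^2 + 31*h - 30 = (h - 2)*(h^2 - 8*h + 15) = (h - 5)*(h - 2)*(h - 3)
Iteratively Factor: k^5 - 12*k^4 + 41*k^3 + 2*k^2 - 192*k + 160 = (k - 4)*(k^4 - 8*k^3 + 9*k^2 + 38*k - 40) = (k - 4)^2*(k^3 - 4*k^2 - 7*k + 10) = (k - 5)*(k - 4)^2*(k^2 + k - 2) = (k - 5)*(k - 4)^2*(k + 2)*(k - 1)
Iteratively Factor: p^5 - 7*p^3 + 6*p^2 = (p)*(p^4 - 7*p^2 + 6*p) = p^2*(p^3 - 7*p + 6) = p^2*(p - 1)*(p^2 + p - 6) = p^2*(p - 1)*(p + 3)*(p - 2)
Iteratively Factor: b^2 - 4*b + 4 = (b - 2)*(b - 2)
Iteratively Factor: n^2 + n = (n + 1)*(n)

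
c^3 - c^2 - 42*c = c*(c - 7)*(c + 6)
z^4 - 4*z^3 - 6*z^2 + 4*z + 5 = (z - 5)*(z - 1)*(z + 1)^2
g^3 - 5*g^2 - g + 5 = (g - 5)*(g - 1)*(g + 1)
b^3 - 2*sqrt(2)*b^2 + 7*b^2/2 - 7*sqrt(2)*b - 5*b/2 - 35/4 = (b + 7/2)*(b - 5*sqrt(2)/2)*(b + sqrt(2)/2)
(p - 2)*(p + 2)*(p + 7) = p^3 + 7*p^2 - 4*p - 28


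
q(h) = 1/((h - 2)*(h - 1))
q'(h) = -1/((h - 2)*(h - 1)^2) - 1/((h - 2)^2*(h - 1)) = (3 - 2*h)/(h^4 - 6*h^3 + 13*h^2 - 12*h + 4)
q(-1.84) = 0.09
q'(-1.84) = 0.06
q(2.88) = 0.60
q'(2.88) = -1.01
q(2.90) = 0.58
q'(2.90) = -0.96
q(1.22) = -5.83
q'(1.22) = 19.02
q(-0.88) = 0.18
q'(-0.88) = 0.16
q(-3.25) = 0.04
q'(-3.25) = 0.02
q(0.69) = 2.46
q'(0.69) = 9.82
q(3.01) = 0.49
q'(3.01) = -0.73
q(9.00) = 0.02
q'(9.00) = 0.00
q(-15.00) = 0.00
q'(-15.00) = 0.00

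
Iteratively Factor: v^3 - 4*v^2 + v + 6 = (v - 2)*(v^2 - 2*v - 3) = (v - 3)*(v - 2)*(v + 1)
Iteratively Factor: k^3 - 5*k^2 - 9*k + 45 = (k - 5)*(k^2 - 9) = (k - 5)*(k - 3)*(k + 3)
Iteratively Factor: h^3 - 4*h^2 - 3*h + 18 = (h - 3)*(h^2 - h - 6) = (h - 3)^2*(h + 2)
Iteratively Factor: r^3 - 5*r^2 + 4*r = (r - 1)*(r^2 - 4*r) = (r - 4)*(r - 1)*(r)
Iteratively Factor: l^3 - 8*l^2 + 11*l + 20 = (l - 4)*(l^2 - 4*l - 5) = (l - 5)*(l - 4)*(l + 1)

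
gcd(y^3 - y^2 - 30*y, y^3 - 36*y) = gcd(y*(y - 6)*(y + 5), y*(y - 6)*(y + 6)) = y^2 - 6*y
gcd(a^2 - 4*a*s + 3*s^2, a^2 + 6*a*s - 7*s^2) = -a + s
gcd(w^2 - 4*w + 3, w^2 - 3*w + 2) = w - 1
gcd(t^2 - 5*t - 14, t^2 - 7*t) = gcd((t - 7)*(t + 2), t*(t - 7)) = t - 7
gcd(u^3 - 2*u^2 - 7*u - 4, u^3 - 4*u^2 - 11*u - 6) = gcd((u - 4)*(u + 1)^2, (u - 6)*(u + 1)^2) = u^2 + 2*u + 1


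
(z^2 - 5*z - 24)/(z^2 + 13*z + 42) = (z^2 - 5*z - 24)/(z^2 + 13*z + 42)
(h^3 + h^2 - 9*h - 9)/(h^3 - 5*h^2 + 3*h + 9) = (h + 3)/(h - 3)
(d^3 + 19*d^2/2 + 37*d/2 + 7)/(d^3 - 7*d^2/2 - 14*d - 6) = (d + 7)/(d - 6)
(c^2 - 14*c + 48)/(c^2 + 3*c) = (c^2 - 14*c + 48)/(c*(c + 3))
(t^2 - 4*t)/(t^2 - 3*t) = (t - 4)/(t - 3)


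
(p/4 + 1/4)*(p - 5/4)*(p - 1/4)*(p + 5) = p^4/4 + 9*p^3/8 - 59*p^2/64 - 45*p/32 + 25/64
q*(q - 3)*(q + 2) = q^3 - q^2 - 6*q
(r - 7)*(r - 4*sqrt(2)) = r^2 - 7*r - 4*sqrt(2)*r + 28*sqrt(2)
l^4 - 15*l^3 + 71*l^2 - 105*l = l*(l - 7)*(l - 5)*(l - 3)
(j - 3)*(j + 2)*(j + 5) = j^3 + 4*j^2 - 11*j - 30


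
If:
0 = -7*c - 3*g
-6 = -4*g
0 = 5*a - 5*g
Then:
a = 3/2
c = -9/14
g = 3/2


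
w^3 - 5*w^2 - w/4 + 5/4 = (w - 5)*(w - 1/2)*(w + 1/2)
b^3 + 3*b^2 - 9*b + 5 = (b - 1)^2*(b + 5)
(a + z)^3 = a^3 + 3*a^2*z + 3*a*z^2 + z^3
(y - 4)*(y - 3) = y^2 - 7*y + 12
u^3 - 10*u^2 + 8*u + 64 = (u - 8)*(u - 4)*(u + 2)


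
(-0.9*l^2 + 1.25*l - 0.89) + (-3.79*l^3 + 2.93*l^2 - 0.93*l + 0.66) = -3.79*l^3 + 2.03*l^2 + 0.32*l - 0.23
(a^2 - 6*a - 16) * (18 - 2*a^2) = -2*a^4 + 12*a^3 + 50*a^2 - 108*a - 288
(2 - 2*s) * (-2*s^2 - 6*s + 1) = 4*s^3 + 8*s^2 - 14*s + 2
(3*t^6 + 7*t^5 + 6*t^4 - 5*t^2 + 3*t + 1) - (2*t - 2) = 3*t^6 + 7*t^5 + 6*t^4 - 5*t^2 + t + 3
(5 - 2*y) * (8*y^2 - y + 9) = -16*y^3 + 42*y^2 - 23*y + 45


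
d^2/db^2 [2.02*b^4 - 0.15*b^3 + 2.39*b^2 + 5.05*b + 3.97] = 24.24*b^2 - 0.9*b + 4.78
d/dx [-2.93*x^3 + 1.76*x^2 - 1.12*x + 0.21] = -8.79*x^2 + 3.52*x - 1.12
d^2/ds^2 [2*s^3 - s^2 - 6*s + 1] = 12*s - 2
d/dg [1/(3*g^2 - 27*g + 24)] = (9 - 2*g)/(3*(g^2 - 9*g + 8)^2)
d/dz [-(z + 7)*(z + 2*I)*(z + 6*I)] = -3*z^2 - z*(14 + 16*I) + 12 - 56*I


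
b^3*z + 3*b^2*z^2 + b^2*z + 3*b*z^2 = b*(b + 3*z)*(b*z + z)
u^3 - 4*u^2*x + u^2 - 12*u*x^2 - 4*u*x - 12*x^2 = (u + 1)*(u - 6*x)*(u + 2*x)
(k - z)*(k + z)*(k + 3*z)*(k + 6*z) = k^4 + 9*k^3*z + 17*k^2*z^2 - 9*k*z^3 - 18*z^4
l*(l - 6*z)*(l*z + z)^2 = l^4*z^2 - 6*l^3*z^3 + 2*l^3*z^2 - 12*l^2*z^3 + l^2*z^2 - 6*l*z^3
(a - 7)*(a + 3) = a^2 - 4*a - 21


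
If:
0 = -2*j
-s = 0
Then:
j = 0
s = 0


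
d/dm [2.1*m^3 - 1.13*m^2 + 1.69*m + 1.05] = 6.3*m^2 - 2.26*m + 1.69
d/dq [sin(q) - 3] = cos(q)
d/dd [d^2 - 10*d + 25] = 2*d - 10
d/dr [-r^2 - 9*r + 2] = -2*r - 9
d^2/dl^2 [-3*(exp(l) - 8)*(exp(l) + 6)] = (6 - 12*exp(l))*exp(l)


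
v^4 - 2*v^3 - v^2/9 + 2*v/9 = v*(v - 2)*(v - 1/3)*(v + 1/3)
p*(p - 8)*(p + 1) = p^3 - 7*p^2 - 8*p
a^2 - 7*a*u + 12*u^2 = (a - 4*u)*(a - 3*u)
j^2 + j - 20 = (j - 4)*(j + 5)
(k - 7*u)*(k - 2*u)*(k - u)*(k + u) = k^4 - 9*k^3*u + 13*k^2*u^2 + 9*k*u^3 - 14*u^4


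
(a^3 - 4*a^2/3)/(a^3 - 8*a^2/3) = (3*a - 4)/(3*a - 8)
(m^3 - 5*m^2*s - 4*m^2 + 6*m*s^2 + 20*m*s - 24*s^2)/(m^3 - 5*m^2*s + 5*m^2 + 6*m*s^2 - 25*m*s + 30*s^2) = (m - 4)/(m + 5)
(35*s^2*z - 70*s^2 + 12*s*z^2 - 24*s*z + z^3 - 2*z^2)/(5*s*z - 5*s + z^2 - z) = (7*s*z - 14*s + z^2 - 2*z)/(z - 1)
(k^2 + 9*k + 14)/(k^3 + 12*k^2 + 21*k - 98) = (k + 2)/(k^2 + 5*k - 14)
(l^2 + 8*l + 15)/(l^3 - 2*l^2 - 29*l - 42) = (l + 5)/(l^2 - 5*l - 14)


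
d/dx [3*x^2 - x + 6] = 6*x - 1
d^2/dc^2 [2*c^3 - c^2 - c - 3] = 12*c - 2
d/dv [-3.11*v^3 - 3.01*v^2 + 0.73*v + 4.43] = -9.33*v^2 - 6.02*v + 0.73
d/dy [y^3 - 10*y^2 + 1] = y*(3*y - 20)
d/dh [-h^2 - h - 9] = -2*h - 1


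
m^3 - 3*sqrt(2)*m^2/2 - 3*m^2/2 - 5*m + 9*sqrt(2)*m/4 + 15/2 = (m - 3/2)*(m - 5*sqrt(2)/2)*(m + sqrt(2))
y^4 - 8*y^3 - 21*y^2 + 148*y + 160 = (y - 8)*(y - 5)*(y + 1)*(y + 4)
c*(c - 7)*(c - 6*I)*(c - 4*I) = c^4 - 7*c^3 - 10*I*c^3 - 24*c^2 + 70*I*c^2 + 168*c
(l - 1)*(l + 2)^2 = l^3 + 3*l^2 - 4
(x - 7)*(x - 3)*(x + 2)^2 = x^4 - 6*x^3 - 15*x^2 + 44*x + 84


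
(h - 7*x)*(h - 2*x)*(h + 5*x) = h^3 - 4*h^2*x - 31*h*x^2 + 70*x^3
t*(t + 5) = t^2 + 5*t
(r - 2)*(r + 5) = r^2 + 3*r - 10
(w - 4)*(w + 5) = w^2 + w - 20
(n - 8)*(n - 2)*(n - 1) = n^3 - 11*n^2 + 26*n - 16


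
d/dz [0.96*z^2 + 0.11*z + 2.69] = 1.92*z + 0.11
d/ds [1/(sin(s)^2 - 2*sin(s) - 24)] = 2*(1 - sin(s))*cos(s)/((sin(s) - 6)^2*(sin(s) + 4)^2)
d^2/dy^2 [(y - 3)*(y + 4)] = 2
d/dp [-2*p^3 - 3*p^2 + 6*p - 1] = -6*p^2 - 6*p + 6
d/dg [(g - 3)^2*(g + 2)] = (g - 3)*(3*g + 1)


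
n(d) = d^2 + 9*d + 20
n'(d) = 2*d + 9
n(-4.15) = -0.13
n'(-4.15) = 0.70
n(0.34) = 23.18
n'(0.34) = 9.68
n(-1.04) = 11.72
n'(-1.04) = 6.92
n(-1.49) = 8.81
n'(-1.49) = 6.02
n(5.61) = 101.96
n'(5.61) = 20.22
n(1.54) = 36.23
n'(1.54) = 12.08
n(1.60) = 36.96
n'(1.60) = 12.20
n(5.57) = 101.15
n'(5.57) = 20.14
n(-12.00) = 56.00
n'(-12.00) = -15.00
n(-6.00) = 2.00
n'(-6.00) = -3.00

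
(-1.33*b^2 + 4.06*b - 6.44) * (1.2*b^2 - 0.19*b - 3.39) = -1.596*b^4 + 5.1247*b^3 - 3.9907*b^2 - 12.5398*b + 21.8316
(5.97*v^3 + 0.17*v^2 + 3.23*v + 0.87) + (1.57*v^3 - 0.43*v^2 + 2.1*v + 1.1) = 7.54*v^3 - 0.26*v^2 + 5.33*v + 1.97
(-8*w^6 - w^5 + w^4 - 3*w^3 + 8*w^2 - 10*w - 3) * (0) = 0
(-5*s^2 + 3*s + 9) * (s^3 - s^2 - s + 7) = -5*s^5 + 8*s^4 + 11*s^3 - 47*s^2 + 12*s + 63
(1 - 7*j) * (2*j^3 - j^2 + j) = -14*j^4 + 9*j^3 - 8*j^2 + j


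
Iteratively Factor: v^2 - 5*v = (v - 5)*(v)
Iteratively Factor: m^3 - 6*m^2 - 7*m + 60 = (m - 5)*(m^2 - m - 12) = (m - 5)*(m - 4)*(m + 3)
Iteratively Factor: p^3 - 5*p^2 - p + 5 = (p + 1)*(p^2 - 6*p + 5) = (p - 5)*(p + 1)*(p - 1)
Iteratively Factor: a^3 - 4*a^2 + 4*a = (a)*(a^2 - 4*a + 4) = a*(a - 2)*(a - 2)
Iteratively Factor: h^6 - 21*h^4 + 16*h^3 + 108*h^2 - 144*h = (h)*(h^5 - 21*h^3 + 16*h^2 + 108*h - 144) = h*(h + 4)*(h^4 - 4*h^3 - 5*h^2 + 36*h - 36) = h*(h - 2)*(h + 4)*(h^3 - 2*h^2 - 9*h + 18) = h*(h - 2)^2*(h + 4)*(h^2 - 9) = h*(h - 2)^2*(h + 3)*(h + 4)*(h - 3)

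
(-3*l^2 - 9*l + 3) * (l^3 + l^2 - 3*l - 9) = -3*l^5 - 12*l^4 + 3*l^3 + 57*l^2 + 72*l - 27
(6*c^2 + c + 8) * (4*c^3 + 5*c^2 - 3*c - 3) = 24*c^5 + 34*c^4 + 19*c^3 + 19*c^2 - 27*c - 24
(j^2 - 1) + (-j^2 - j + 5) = 4 - j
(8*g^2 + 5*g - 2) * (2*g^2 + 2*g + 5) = 16*g^4 + 26*g^3 + 46*g^2 + 21*g - 10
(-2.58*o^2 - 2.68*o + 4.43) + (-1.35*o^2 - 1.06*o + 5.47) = -3.93*o^2 - 3.74*o + 9.9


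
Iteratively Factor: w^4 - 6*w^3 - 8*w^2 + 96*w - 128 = (w - 4)*(w^3 - 2*w^2 - 16*w + 32) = (w - 4)*(w - 2)*(w^2 - 16) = (w - 4)*(w - 2)*(w + 4)*(w - 4)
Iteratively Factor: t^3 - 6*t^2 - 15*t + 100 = (t - 5)*(t^2 - t - 20) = (t - 5)*(t + 4)*(t - 5)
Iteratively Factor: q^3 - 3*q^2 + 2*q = (q - 2)*(q^2 - q) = q*(q - 2)*(q - 1)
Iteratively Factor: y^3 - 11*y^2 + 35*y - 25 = (y - 5)*(y^2 - 6*y + 5) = (y - 5)*(y - 1)*(y - 5)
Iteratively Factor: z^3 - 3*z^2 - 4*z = (z + 1)*(z^2 - 4*z) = (z - 4)*(z + 1)*(z)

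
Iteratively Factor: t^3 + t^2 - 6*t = (t - 2)*(t^2 + 3*t) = (t - 2)*(t + 3)*(t)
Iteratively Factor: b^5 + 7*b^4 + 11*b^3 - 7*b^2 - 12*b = (b + 3)*(b^4 + 4*b^3 - b^2 - 4*b) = (b + 3)*(b + 4)*(b^3 - b) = b*(b + 3)*(b + 4)*(b^2 - 1) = b*(b - 1)*(b + 3)*(b + 4)*(b + 1)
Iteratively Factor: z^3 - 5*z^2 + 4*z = (z - 1)*(z^2 - 4*z) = z*(z - 1)*(z - 4)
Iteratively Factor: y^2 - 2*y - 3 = (y - 3)*(y + 1)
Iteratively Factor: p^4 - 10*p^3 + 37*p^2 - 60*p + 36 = (p - 2)*(p^3 - 8*p^2 + 21*p - 18) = (p - 2)^2*(p^2 - 6*p + 9) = (p - 3)*(p - 2)^2*(p - 3)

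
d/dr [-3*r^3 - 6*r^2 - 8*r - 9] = -9*r^2 - 12*r - 8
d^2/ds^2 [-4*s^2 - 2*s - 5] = -8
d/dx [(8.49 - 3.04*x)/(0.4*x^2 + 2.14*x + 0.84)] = (1.216*x^2 - 6.792*x - 20.7222)/(0.16*x^4 + 1.712*x^3 + 5.2516*x^2 + 3.5952*x + 0.7056)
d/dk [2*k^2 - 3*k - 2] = 4*k - 3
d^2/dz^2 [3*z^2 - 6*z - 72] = 6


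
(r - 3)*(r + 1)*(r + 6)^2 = r^4 + 10*r^3 + 9*r^2 - 108*r - 108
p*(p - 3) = p^2 - 3*p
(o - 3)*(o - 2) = o^2 - 5*o + 6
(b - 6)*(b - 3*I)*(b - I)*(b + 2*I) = b^4 - 6*b^3 - 2*I*b^3 + 5*b^2 + 12*I*b^2 - 30*b - 6*I*b + 36*I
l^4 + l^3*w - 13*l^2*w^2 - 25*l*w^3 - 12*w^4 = (l - 4*w)*(l + w)^2*(l + 3*w)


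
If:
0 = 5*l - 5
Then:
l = 1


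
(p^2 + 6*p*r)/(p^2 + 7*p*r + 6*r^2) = p/(p + r)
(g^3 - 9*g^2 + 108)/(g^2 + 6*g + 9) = (g^2 - 12*g + 36)/(g + 3)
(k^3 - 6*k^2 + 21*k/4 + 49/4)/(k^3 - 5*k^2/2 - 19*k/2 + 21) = (k^2 - 5*k/2 - 7/2)/(k^2 + k - 6)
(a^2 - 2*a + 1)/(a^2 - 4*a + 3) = (a - 1)/(a - 3)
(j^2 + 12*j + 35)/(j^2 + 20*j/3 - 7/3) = 3*(j + 5)/(3*j - 1)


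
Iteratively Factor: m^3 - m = (m - 1)*(m^2 + m) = m*(m - 1)*(m + 1)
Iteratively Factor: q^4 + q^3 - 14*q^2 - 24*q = (q + 3)*(q^3 - 2*q^2 - 8*q) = (q + 2)*(q + 3)*(q^2 - 4*q) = (q - 4)*(q + 2)*(q + 3)*(q)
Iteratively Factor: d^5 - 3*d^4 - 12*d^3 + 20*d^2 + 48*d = (d + 2)*(d^4 - 5*d^3 - 2*d^2 + 24*d) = d*(d + 2)*(d^3 - 5*d^2 - 2*d + 24) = d*(d - 4)*(d + 2)*(d^2 - d - 6) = d*(d - 4)*(d + 2)^2*(d - 3)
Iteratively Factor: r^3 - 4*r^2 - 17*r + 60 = (r - 3)*(r^2 - r - 20) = (r - 3)*(r + 4)*(r - 5)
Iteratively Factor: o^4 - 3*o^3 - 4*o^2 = (o)*(o^3 - 3*o^2 - 4*o) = o*(o - 4)*(o^2 + o) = o^2*(o - 4)*(o + 1)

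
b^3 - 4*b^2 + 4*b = b*(b - 2)^2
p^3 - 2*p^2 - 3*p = p*(p - 3)*(p + 1)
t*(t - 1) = t^2 - t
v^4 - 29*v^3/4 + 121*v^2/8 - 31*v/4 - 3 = (v - 4)*(v - 2)*(v - 3/2)*(v + 1/4)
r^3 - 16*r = r*(r - 4)*(r + 4)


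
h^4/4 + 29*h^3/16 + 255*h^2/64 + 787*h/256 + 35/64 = (h/4 + 1)*(h + 1/4)*(h + 5/4)*(h + 7/4)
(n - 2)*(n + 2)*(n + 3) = n^3 + 3*n^2 - 4*n - 12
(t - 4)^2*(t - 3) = t^3 - 11*t^2 + 40*t - 48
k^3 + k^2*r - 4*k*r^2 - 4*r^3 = (k - 2*r)*(k + r)*(k + 2*r)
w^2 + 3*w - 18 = (w - 3)*(w + 6)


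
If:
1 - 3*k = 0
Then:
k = 1/3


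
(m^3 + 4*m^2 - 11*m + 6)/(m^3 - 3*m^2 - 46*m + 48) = (m - 1)/(m - 8)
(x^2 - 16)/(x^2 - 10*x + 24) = (x + 4)/(x - 6)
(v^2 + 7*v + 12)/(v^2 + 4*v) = (v + 3)/v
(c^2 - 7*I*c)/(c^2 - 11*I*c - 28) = c/(c - 4*I)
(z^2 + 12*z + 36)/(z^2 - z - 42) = (z + 6)/(z - 7)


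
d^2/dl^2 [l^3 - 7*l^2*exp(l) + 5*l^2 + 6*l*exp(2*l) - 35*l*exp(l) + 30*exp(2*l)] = -7*l^2*exp(l) + 24*l*exp(2*l) - 63*l*exp(l) + 6*l + 144*exp(2*l) - 84*exp(l) + 10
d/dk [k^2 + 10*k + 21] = 2*k + 10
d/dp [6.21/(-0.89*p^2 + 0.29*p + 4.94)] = (11.0538*p - 1.8009)/(-0.89*p^2 + 0.29*p + 4.94)^2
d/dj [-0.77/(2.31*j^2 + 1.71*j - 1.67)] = (3.5574*j + 1.3167)/(2.31*j^2 + 1.71*j - 1.67)^2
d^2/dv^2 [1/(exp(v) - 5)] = (exp(v) + 5)*exp(v)/(exp(v) - 5)^3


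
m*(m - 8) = m^2 - 8*m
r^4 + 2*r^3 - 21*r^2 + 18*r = r*(r - 3)*(r - 1)*(r + 6)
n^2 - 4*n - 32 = (n - 8)*(n + 4)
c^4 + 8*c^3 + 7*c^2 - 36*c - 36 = (c - 2)*(c + 1)*(c + 3)*(c + 6)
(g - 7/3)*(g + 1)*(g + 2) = g^3 + 2*g^2/3 - 5*g - 14/3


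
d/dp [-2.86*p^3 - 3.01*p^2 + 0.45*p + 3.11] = -8.58*p^2 - 6.02*p + 0.45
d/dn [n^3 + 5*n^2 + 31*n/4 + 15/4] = 3*n^2 + 10*n + 31/4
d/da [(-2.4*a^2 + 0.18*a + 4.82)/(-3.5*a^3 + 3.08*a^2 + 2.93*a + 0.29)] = (-8.4*a^4 + 1.26*a^3 + 43.0236*a^2 - 31.0832*a - 14.0704)/(12.25*a^6 - 21.56*a^5 - 11.0236*a^4 + 16.0188*a^3 + 10.3713*a^2 + 1.6994*a + 0.0841)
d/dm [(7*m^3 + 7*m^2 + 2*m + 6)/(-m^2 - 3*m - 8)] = (-7*m^4 - 42*m^3 - 187*m^2 - 100*m + 2)/(m^4 + 6*m^3 + 25*m^2 + 48*m + 64)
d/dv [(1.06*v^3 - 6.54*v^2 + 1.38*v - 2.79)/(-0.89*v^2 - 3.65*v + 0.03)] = (-0.9434*v^4 - 7.738*v^3 + 25.1946*v^2 - 5.3586*v - 10.1421)/(0.7921*v^4 + 6.497*v^3 + 13.2691*v^2 - 0.219*v + 0.0009)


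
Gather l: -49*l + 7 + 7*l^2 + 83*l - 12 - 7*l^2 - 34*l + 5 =0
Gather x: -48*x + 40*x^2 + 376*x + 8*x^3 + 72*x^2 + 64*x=8*x^3 + 112*x^2 + 392*x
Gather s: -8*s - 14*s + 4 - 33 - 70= -22*s - 99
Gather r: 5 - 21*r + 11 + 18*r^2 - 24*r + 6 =18*r^2 - 45*r + 22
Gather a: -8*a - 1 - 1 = -8*a - 2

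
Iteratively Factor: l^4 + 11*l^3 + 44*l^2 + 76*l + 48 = (l + 2)*(l^3 + 9*l^2 + 26*l + 24) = (l + 2)^2*(l^2 + 7*l + 12) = (l + 2)^2*(l + 4)*(l + 3)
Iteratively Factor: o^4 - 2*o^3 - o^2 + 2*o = (o - 2)*(o^3 - o) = (o - 2)*(o + 1)*(o^2 - o) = (o - 2)*(o - 1)*(o + 1)*(o)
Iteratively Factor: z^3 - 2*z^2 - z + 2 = (z + 1)*(z^2 - 3*z + 2) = (z - 1)*(z + 1)*(z - 2)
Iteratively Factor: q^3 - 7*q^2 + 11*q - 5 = (q - 5)*(q^2 - 2*q + 1) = (q - 5)*(q - 1)*(q - 1)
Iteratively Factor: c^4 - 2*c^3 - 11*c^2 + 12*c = (c - 4)*(c^3 + 2*c^2 - 3*c) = (c - 4)*(c - 1)*(c^2 + 3*c) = c*(c - 4)*(c - 1)*(c + 3)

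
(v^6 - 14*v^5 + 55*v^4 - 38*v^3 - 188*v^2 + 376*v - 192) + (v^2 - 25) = v^6 - 14*v^5 + 55*v^4 - 38*v^3 - 187*v^2 + 376*v - 217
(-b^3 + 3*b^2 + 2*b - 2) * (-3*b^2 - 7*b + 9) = 3*b^5 - 2*b^4 - 36*b^3 + 19*b^2 + 32*b - 18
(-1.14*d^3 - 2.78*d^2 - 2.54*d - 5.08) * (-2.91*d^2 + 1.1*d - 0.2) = 3.3174*d^5 + 6.8358*d^4 + 4.5614*d^3 + 12.5448*d^2 - 5.08*d + 1.016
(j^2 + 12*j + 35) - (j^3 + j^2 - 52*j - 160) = -j^3 + 64*j + 195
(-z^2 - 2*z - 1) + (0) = -z^2 - 2*z - 1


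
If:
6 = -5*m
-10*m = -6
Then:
No Solution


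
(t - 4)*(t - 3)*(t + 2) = t^3 - 5*t^2 - 2*t + 24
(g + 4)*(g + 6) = g^2 + 10*g + 24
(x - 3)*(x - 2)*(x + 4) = x^3 - x^2 - 14*x + 24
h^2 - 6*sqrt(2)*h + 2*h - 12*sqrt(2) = (h + 2)*(h - 6*sqrt(2))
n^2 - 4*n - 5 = (n - 5)*(n + 1)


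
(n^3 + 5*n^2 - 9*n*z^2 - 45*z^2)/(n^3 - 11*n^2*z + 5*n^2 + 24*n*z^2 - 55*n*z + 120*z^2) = (-n - 3*z)/(-n + 8*z)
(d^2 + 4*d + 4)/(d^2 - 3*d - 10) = (d + 2)/(d - 5)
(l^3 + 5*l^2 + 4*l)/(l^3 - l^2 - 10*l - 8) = l*(l + 4)/(l^2 - 2*l - 8)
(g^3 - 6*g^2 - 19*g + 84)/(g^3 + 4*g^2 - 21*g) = (g^2 - 3*g - 28)/(g*(g + 7))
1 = 1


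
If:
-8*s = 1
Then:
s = -1/8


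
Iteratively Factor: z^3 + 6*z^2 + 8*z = (z + 2)*(z^2 + 4*z) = z*(z + 2)*(z + 4)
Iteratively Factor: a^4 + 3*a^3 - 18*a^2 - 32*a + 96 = (a - 3)*(a^3 + 6*a^2 - 32) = (a - 3)*(a + 4)*(a^2 + 2*a - 8) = (a - 3)*(a + 4)^2*(a - 2)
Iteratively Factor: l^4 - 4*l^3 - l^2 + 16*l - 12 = (l - 2)*(l^3 - 2*l^2 - 5*l + 6) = (l - 2)*(l + 2)*(l^2 - 4*l + 3) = (l - 2)*(l - 1)*(l + 2)*(l - 3)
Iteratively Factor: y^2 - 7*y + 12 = (y - 4)*(y - 3)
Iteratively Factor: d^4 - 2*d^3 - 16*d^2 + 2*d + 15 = (d - 1)*(d^3 - d^2 - 17*d - 15) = (d - 1)*(d + 3)*(d^2 - 4*d - 5) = (d - 5)*(d - 1)*(d + 3)*(d + 1)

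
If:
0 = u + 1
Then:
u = -1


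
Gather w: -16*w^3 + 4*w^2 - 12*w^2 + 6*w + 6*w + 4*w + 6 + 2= -16*w^3 - 8*w^2 + 16*w + 8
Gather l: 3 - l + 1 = 4 - l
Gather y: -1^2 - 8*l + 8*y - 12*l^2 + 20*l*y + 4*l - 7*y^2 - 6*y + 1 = -12*l^2 - 4*l - 7*y^2 + y*(20*l + 2)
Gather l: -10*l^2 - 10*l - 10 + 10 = -10*l^2 - 10*l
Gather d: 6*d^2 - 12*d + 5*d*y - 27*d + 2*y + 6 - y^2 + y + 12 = 6*d^2 + d*(5*y - 39) - y^2 + 3*y + 18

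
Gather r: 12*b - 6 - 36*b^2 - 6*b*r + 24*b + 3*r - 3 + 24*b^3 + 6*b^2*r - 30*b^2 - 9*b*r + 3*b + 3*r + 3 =24*b^3 - 66*b^2 + 39*b + r*(6*b^2 - 15*b + 6) - 6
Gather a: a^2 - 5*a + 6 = a^2 - 5*a + 6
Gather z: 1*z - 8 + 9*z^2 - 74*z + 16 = 9*z^2 - 73*z + 8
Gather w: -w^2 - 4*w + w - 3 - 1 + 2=-w^2 - 3*w - 2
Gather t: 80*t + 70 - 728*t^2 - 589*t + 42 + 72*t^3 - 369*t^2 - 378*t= 72*t^3 - 1097*t^2 - 887*t + 112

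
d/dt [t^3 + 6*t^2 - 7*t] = 3*t^2 + 12*t - 7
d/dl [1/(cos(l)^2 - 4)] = 2*sin(l)*cos(l)/(cos(l)^2 - 4)^2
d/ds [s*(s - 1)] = 2*s - 1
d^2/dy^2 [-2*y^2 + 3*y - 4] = -4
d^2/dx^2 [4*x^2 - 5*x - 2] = 8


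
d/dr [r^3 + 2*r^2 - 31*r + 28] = 3*r^2 + 4*r - 31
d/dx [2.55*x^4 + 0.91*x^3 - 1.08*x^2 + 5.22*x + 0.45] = 10.2*x^3 + 2.73*x^2 - 2.16*x + 5.22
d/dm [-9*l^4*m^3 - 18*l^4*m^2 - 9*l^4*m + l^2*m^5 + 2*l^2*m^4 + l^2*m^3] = l^2*(-27*l^2*m^2 - 36*l^2*m - 9*l^2 + 5*m^4 + 8*m^3 + 3*m^2)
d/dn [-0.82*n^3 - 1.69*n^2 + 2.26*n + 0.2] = -2.46*n^2 - 3.38*n + 2.26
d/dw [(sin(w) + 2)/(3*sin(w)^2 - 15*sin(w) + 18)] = (-4*sin(w) + cos(w)^2 + 15)*cos(w)/(3*(sin(w)^2 - 5*sin(w) + 6)^2)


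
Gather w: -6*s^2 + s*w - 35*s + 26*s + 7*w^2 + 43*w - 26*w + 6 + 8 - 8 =-6*s^2 - 9*s + 7*w^2 + w*(s + 17) + 6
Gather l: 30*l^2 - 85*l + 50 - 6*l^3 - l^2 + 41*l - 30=-6*l^3 + 29*l^2 - 44*l + 20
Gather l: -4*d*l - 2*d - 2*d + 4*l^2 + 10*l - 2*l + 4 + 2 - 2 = -4*d + 4*l^2 + l*(8 - 4*d) + 4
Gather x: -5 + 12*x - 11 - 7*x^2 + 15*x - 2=-7*x^2 + 27*x - 18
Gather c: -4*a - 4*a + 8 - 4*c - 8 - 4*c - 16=-8*a - 8*c - 16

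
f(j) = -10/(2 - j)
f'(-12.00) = -0.05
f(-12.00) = -0.71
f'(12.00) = -0.10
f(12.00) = 1.00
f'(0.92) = -8.57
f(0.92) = -9.26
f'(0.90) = -8.26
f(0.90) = -9.09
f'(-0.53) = -1.56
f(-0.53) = -3.95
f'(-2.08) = -0.60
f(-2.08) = -2.45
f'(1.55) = -49.38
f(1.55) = -22.22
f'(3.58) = -4.01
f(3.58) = 6.33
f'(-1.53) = -0.80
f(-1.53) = -2.83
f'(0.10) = -2.77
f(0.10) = -5.26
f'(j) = -10/(2 - j)^2 = -10/(j - 2)^2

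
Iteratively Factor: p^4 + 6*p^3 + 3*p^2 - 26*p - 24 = (p + 3)*(p^3 + 3*p^2 - 6*p - 8) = (p + 3)*(p + 4)*(p^2 - p - 2) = (p - 2)*(p + 3)*(p + 4)*(p + 1)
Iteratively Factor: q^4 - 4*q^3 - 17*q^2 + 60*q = (q - 3)*(q^3 - q^2 - 20*q) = q*(q - 3)*(q^2 - q - 20) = q*(q - 3)*(q + 4)*(q - 5)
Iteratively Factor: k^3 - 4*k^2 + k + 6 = (k - 2)*(k^2 - 2*k - 3) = (k - 2)*(k + 1)*(k - 3)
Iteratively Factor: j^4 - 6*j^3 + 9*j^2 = (j - 3)*(j^3 - 3*j^2) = j*(j - 3)*(j^2 - 3*j) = j*(j - 3)^2*(j)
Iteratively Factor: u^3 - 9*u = (u - 3)*(u^2 + 3*u) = u*(u - 3)*(u + 3)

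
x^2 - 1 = (x - 1)*(x + 1)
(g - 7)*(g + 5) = g^2 - 2*g - 35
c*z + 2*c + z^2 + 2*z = (c + z)*(z + 2)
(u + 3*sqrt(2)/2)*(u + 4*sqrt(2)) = u^2 + 11*sqrt(2)*u/2 + 12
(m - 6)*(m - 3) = m^2 - 9*m + 18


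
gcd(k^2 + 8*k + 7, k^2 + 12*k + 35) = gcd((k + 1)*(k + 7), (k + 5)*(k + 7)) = k + 7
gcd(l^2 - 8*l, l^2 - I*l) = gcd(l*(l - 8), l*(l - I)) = l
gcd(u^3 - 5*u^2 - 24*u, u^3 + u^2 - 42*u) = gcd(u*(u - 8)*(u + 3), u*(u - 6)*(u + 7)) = u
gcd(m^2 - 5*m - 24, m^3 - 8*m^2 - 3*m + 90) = m + 3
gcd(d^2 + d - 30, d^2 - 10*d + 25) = d - 5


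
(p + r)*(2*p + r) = 2*p^2 + 3*p*r + r^2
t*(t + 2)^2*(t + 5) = t^4 + 9*t^3 + 24*t^2 + 20*t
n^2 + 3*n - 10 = (n - 2)*(n + 5)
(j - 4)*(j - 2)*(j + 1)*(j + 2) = j^4 - 3*j^3 - 8*j^2 + 12*j + 16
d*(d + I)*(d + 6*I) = d^3 + 7*I*d^2 - 6*d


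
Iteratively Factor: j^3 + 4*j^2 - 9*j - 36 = (j + 4)*(j^2 - 9) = (j + 3)*(j + 4)*(j - 3)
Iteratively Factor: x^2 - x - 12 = (x + 3)*(x - 4)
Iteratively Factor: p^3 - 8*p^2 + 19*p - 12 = (p - 3)*(p^2 - 5*p + 4) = (p - 4)*(p - 3)*(p - 1)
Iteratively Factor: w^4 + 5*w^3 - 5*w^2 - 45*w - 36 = (w + 1)*(w^3 + 4*w^2 - 9*w - 36) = (w + 1)*(w + 3)*(w^2 + w - 12) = (w - 3)*(w + 1)*(w + 3)*(w + 4)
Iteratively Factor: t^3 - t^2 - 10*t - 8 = (t - 4)*(t^2 + 3*t + 2) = (t - 4)*(t + 1)*(t + 2)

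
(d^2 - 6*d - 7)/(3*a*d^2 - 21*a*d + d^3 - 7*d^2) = (d + 1)/(d*(3*a + d))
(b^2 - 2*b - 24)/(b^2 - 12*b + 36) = (b + 4)/(b - 6)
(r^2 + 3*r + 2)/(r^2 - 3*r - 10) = (r + 1)/(r - 5)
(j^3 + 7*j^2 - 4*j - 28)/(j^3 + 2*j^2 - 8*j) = (j^2 + 9*j + 14)/(j*(j + 4))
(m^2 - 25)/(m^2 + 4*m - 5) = (m - 5)/(m - 1)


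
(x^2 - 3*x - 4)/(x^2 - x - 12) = (x + 1)/(x + 3)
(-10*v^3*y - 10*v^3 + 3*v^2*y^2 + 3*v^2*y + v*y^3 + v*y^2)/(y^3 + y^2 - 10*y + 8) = v*(-10*v^2*y - 10*v^2 + 3*v*y^2 + 3*v*y + y^3 + y^2)/(y^3 + y^2 - 10*y + 8)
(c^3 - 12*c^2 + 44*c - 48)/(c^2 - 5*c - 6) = (c^2 - 6*c + 8)/(c + 1)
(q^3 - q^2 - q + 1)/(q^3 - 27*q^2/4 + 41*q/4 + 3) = 4*(q^3 - q^2 - q + 1)/(4*q^3 - 27*q^2 + 41*q + 12)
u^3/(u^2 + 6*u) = u^2/(u + 6)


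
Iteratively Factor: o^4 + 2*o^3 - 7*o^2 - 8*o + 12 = (o - 2)*(o^3 + 4*o^2 + o - 6) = (o - 2)*(o + 3)*(o^2 + o - 2) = (o - 2)*(o - 1)*(o + 3)*(o + 2)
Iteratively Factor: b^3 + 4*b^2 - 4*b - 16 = (b + 4)*(b^2 - 4) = (b + 2)*(b + 4)*(b - 2)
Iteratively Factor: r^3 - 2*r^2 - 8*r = (r + 2)*(r^2 - 4*r) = (r - 4)*(r + 2)*(r)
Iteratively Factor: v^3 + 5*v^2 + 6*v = (v)*(v^2 + 5*v + 6) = v*(v + 2)*(v + 3)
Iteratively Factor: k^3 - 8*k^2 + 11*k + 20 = (k - 4)*(k^2 - 4*k - 5) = (k - 4)*(k + 1)*(k - 5)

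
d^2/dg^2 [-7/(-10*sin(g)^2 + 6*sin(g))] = 7*(-100*sin(g) + 45 + 141/sin(g) - 90/sin(g)^2 + 18/sin(g)^3)/(2*(5*sin(g) - 3)^3)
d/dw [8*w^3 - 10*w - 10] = 24*w^2 - 10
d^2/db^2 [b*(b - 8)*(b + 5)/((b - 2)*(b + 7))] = 28*(b^3 - 24*b^2 - 78*b - 242)/(b^6 + 15*b^5 + 33*b^4 - 295*b^3 - 462*b^2 + 2940*b - 2744)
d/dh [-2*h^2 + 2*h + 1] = 2 - 4*h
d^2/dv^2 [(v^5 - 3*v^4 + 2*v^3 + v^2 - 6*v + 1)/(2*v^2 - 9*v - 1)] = 4*(6*v^7 - 78*v^6 + 315*v^5 - 288*v^4 - 23*v^3 + 27*v^2 - 42*v + 69)/(8*v^6 - 108*v^5 + 474*v^4 - 621*v^3 - 237*v^2 - 27*v - 1)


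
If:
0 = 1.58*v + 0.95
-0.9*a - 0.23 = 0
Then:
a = -0.26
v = -0.60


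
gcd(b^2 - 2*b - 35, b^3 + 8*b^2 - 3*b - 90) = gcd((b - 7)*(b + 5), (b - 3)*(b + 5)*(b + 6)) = b + 5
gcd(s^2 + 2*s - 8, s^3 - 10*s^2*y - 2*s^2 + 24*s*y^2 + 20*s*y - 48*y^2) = s - 2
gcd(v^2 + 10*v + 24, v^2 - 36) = v + 6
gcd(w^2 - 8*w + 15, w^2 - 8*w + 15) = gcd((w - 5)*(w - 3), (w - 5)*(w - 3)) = w^2 - 8*w + 15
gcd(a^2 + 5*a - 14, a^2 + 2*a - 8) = a - 2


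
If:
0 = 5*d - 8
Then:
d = 8/5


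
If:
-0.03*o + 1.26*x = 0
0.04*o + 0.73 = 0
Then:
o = -18.25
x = -0.43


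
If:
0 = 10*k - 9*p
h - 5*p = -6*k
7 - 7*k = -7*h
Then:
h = -4/13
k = 9/13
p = 10/13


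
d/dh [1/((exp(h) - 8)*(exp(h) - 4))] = 2*(6 - exp(h))*exp(h)/(exp(4*h) - 24*exp(3*h) + 208*exp(2*h) - 768*exp(h) + 1024)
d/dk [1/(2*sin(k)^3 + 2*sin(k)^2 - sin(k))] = (-6*sin(k)^2 - 4*sin(k) + 1)*cos(k)/((2*sin(k) - cos(2*k))^2*sin(k)^2)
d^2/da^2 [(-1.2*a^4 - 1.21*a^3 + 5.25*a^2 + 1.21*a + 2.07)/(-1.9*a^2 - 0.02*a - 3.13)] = (8.66399999999999*a^6 + 0.273599999999995*a^5 + 42.82128*a^4 - 21.526052*a^3 + 284.024136*a^2 + 113.828754*a - 78.097034)/(6.859*a^6 + 0.2166*a^5 + 33.90018*a^4 + 0.713648*a^3 + 55.846086*a^2 + 0.587814*a + 30.664297)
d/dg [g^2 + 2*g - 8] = 2*g + 2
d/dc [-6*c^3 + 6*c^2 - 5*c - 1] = -18*c^2 + 12*c - 5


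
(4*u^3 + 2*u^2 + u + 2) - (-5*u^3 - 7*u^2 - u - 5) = 9*u^3 + 9*u^2 + 2*u + 7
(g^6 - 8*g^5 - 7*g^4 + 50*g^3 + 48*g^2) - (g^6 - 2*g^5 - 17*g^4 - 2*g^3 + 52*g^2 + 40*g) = -6*g^5 + 10*g^4 + 52*g^3 - 4*g^2 - 40*g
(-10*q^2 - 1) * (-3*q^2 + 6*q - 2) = 30*q^4 - 60*q^3 + 23*q^2 - 6*q + 2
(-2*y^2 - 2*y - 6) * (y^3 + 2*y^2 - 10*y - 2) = -2*y^5 - 6*y^4 + 10*y^3 + 12*y^2 + 64*y + 12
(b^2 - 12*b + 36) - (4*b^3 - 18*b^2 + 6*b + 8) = -4*b^3 + 19*b^2 - 18*b + 28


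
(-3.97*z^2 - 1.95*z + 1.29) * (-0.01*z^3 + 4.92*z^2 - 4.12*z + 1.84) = 0.0397*z^5 - 19.5129*z^4 + 6.7495*z^3 + 7.076*z^2 - 8.9028*z + 2.3736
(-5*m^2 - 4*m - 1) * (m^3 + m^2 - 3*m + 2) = -5*m^5 - 9*m^4 + 10*m^3 + m^2 - 5*m - 2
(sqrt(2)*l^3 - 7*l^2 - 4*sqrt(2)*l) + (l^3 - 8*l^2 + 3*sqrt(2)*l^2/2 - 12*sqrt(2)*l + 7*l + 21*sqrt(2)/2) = l^3 + sqrt(2)*l^3 - 15*l^2 + 3*sqrt(2)*l^2/2 - 16*sqrt(2)*l + 7*l + 21*sqrt(2)/2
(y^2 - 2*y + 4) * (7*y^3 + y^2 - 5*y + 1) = 7*y^5 - 13*y^4 + 21*y^3 + 15*y^2 - 22*y + 4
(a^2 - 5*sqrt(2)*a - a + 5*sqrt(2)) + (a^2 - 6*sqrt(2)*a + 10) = 2*a^2 - 11*sqrt(2)*a - a + 5*sqrt(2) + 10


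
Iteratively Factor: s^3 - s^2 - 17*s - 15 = (s + 3)*(s^2 - 4*s - 5) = (s - 5)*(s + 3)*(s + 1)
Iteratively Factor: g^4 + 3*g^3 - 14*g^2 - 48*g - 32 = (g - 4)*(g^3 + 7*g^2 + 14*g + 8) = (g - 4)*(g + 4)*(g^2 + 3*g + 2) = (g - 4)*(g + 2)*(g + 4)*(g + 1)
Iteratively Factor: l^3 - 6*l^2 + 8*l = (l)*(l^2 - 6*l + 8) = l*(l - 2)*(l - 4)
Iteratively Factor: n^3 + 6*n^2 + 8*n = (n + 2)*(n^2 + 4*n) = (n + 2)*(n + 4)*(n)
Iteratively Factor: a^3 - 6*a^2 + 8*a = (a - 4)*(a^2 - 2*a) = (a - 4)*(a - 2)*(a)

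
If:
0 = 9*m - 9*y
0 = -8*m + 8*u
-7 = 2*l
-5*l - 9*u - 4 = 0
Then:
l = -7/2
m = 3/2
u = 3/2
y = 3/2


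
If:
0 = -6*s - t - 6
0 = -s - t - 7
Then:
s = 1/5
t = -36/5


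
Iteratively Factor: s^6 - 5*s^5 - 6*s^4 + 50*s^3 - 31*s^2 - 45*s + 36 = (s + 3)*(s^5 - 8*s^4 + 18*s^3 - 4*s^2 - 19*s + 12) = (s - 4)*(s + 3)*(s^4 - 4*s^3 + 2*s^2 + 4*s - 3) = (s - 4)*(s - 1)*(s + 3)*(s^3 - 3*s^2 - s + 3) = (s - 4)*(s - 1)^2*(s + 3)*(s^2 - 2*s - 3) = (s - 4)*(s - 3)*(s - 1)^2*(s + 3)*(s + 1)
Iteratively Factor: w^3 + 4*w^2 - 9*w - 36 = (w + 4)*(w^2 - 9) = (w - 3)*(w + 4)*(w + 3)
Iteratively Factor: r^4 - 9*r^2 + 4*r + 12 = (r - 2)*(r^3 + 2*r^2 - 5*r - 6) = (r - 2)^2*(r^2 + 4*r + 3) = (r - 2)^2*(r + 3)*(r + 1)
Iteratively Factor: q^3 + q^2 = (q)*(q^2 + q) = q^2*(q + 1)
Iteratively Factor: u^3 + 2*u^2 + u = (u + 1)*(u^2 + u) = (u + 1)^2*(u)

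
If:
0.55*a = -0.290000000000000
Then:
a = -0.53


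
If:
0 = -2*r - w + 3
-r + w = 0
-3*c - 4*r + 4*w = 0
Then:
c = 0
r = 1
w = 1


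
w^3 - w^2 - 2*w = w*(w - 2)*(w + 1)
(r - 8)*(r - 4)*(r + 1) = r^3 - 11*r^2 + 20*r + 32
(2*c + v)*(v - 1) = 2*c*v - 2*c + v^2 - v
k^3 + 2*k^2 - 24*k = k*(k - 4)*(k + 6)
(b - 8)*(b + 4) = b^2 - 4*b - 32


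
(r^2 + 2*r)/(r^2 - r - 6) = r/(r - 3)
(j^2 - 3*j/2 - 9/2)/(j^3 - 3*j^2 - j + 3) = (j + 3/2)/(j^2 - 1)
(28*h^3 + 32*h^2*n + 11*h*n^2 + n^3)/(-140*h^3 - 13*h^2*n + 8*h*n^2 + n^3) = (-4*h^2 - 4*h*n - n^2)/(20*h^2 - h*n - n^2)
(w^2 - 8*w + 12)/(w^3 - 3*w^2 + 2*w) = (w - 6)/(w*(w - 1))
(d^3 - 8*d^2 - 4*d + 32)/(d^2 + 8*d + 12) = (d^2 - 10*d + 16)/(d + 6)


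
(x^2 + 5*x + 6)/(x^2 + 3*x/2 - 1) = 2*(x + 3)/(2*x - 1)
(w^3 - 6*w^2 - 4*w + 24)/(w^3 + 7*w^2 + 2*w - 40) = (w^2 - 4*w - 12)/(w^2 + 9*w + 20)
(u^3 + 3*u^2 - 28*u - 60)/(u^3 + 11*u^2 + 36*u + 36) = (u - 5)/(u + 3)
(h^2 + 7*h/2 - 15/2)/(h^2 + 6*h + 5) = (h - 3/2)/(h + 1)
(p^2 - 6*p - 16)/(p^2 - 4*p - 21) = (-p^2 + 6*p + 16)/(-p^2 + 4*p + 21)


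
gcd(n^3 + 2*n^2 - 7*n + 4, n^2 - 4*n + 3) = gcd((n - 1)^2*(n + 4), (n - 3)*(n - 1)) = n - 1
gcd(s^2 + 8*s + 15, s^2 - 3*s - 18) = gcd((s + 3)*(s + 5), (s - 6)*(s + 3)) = s + 3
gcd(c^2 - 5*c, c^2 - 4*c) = c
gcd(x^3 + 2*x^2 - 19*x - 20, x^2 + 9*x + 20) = x + 5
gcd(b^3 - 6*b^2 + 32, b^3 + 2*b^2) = b + 2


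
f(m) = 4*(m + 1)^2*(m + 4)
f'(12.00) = 2340.00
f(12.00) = 10816.00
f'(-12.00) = 1188.00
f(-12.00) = -3872.00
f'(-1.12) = -2.71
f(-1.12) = 0.17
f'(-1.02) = -0.48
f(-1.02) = 0.00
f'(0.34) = 53.71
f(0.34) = 31.17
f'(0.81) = 82.75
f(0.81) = 63.03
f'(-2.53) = -8.63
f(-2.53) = 13.76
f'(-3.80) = 26.88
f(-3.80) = 6.27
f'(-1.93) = -11.94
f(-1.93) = 7.16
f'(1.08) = 101.84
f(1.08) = 87.91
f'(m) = 4*(m + 1)^2 + 4*(m + 4)*(2*m + 2)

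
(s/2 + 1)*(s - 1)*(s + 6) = s^3/2 + 7*s^2/2 + 2*s - 6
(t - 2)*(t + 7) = t^2 + 5*t - 14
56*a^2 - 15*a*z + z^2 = (-8*a + z)*(-7*a + z)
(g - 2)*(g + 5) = g^2 + 3*g - 10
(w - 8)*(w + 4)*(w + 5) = w^3 + w^2 - 52*w - 160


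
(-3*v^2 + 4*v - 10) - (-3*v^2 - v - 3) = 5*v - 7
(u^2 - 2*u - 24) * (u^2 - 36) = u^4 - 2*u^3 - 60*u^2 + 72*u + 864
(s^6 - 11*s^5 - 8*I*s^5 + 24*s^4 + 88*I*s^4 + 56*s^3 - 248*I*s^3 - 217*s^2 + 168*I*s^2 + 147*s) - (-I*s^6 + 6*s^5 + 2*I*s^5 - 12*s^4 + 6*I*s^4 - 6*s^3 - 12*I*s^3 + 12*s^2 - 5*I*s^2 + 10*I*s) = s^6 + I*s^6 - 17*s^5 - 10*I*s^5 + 36*s^4 + 82*I*s^4 + 62*s^3 - 236*I*s^3 - 229*s^2 + 173*I*s^2 + 147*s - 10*I*s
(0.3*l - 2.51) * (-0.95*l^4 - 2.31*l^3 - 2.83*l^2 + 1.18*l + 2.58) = -0.285*l^5 + 1.6915*l^4 + 4.9491*l^3 + 7.4573*l^2 - 2.1878*l - 6.4758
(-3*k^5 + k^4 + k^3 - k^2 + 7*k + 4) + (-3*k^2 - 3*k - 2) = -3*k^5 + k^4 + k^3 - 4*k^2 + 4*k + 2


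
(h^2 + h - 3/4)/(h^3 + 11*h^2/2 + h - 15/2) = (h - 1/2)/(h^2 + 4*h - 5)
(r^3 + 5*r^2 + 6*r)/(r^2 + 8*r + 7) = r*(r^2 + 5*r + 6)/(r^2 + 8*r + 7)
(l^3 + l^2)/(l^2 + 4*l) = l*(l + 1)/(l + 4)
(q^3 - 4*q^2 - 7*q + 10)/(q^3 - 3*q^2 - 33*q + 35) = (q^2 - 3*q - 10)/(q^2 - 2*q - 35)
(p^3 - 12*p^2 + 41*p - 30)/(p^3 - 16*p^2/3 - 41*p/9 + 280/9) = 9*(p^2 - 7*p + 6)/(9*p^2 - 3*p - 56)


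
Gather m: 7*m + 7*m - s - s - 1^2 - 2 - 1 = 14*m - 2*s - 4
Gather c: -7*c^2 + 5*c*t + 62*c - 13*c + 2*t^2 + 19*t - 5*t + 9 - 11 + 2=-7*c^2 + c*(5*t + 49) + 2*t^2 + 14*t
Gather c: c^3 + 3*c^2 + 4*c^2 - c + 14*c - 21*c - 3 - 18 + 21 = c^3 + 7*c^2 - 8*c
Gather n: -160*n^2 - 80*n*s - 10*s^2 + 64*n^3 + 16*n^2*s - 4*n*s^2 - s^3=64*n^3 + n^2*(16*s - 160) + n*(-4*s^2 - 80*s) - s^3 - 10*s^2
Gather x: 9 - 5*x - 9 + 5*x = 0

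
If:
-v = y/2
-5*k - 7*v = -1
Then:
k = 7*y/10 + 1/5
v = -y/2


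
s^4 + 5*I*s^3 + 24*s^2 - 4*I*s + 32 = (s - 2*I)^2*(s + I)*(s + 8*I)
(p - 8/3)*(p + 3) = p^2 + p/3 - 8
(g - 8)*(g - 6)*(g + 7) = g^3 - 7*g^2 - 50*g + 336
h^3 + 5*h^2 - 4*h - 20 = (h - 2)*(h + 2)*(h + 5)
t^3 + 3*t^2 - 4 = (t - 1)*(t + 2)^2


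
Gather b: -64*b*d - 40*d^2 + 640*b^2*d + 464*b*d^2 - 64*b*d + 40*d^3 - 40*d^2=640*b^2*d + b*(464*d^2 - 128*d) + 40*d^3 - 80*d^2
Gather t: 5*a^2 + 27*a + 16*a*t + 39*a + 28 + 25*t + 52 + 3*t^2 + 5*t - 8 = 5*a^2 + 66*a + 3*t^2 + t*(16*a + 30) + 72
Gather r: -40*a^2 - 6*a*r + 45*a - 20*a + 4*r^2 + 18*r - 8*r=-40*a^2 + 25*a + 4*r^2 + r*(10 - 6*a)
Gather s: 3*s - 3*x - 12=3*s - 3*x - 12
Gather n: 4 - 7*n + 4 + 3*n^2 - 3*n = 3*n^2 - 10*n + 8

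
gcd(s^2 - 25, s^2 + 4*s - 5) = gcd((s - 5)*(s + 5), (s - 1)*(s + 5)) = s + 5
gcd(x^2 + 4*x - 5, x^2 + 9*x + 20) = x + 5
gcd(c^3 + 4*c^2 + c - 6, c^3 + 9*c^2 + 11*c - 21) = c^2 + 2*c - 3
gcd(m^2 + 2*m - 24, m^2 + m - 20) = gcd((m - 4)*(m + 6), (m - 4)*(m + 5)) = m - 4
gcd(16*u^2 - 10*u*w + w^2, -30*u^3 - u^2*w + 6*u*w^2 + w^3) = 2*u - w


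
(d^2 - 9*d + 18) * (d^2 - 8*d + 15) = d^4 - 17*d^3 + 105*d^2 - 279*d + 270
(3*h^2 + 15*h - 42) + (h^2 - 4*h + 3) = 4*h^2 + 11*h - 39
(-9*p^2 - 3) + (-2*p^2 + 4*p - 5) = -11*p^2 + 4*p - 8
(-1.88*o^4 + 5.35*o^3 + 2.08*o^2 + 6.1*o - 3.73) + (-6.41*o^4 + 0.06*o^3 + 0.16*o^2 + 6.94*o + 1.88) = -8.29*o^4 + 5.41*o^3 + 2.24*o^2 + 13.04*o - 1.85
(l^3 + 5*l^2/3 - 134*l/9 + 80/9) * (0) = 0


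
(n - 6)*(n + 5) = n^2 - n - 30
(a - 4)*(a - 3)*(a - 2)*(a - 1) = a^4 - 10*a^3 + 35*a^2 - 50*a + 24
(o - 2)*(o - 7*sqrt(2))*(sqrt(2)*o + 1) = sqrt(2)*o^3 - 13*o^2 - 2*sqrt(2)*o^2 - 7*sqrt(2)*o + 26*o + 14*sqrt(2)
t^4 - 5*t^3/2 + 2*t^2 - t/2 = t*(t - 1)^2*(t - 1/2)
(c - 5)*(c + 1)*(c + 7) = c^3 + 3*c^2 - 33*c - 35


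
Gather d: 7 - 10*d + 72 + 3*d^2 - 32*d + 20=3*d^2 - 42*d + 99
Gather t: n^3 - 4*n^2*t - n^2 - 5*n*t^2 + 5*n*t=n^3 - n^2 - 5*n*t^2 + t*(-4*n^2 + 5*n)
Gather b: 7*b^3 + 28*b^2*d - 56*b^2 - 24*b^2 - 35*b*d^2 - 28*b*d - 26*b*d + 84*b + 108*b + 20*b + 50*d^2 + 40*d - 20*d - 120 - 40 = 7*b^3 + b^2*(28*d - 80) + b*(-35*d^2 - 54*d + 212) + 50*d^2 + 20*d - 160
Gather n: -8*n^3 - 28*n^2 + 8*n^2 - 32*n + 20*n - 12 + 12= -8*n^3 - 20*n^2 - 12*n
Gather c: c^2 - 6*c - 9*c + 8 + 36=c^2 - 15*c + 44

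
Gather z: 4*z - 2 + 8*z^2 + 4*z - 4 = 8*z^2 + 8*z - 6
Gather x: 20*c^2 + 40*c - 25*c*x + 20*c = 20*c^2 - 25*c*x + 60*c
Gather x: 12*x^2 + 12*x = 12*x^2 + 12*x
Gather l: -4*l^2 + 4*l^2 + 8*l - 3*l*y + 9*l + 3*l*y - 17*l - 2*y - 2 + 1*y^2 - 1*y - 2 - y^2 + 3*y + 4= 0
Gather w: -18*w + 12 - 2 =10 - 18*w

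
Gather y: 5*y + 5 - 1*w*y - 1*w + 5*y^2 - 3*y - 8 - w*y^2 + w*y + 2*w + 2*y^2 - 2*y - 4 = w + y^2*(7 - w) - 7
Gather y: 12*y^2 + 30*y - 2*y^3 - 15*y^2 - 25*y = -2*y^3 - 3*y^2 + 5*y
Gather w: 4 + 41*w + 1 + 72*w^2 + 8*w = 72*w^2 + 49*w + 5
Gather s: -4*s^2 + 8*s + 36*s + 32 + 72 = -4*s^2 + 44*s + 104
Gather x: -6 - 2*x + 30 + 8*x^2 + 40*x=8*x^2 + 38*x + 24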